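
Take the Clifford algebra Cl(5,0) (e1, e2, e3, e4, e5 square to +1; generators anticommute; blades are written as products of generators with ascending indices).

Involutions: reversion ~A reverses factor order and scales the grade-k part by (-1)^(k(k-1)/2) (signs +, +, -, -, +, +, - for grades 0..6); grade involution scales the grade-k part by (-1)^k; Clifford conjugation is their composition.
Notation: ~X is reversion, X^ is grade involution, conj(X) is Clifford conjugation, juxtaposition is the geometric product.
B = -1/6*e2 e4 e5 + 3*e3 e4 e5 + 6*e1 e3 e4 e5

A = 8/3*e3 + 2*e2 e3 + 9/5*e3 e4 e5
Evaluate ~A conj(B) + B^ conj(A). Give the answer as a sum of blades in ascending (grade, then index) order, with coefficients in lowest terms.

first term: 27/5 - 54/5*e1 + 3/10*e2 e3 + 8*e4 e5 - 16*e1 e4 e5 - 6*e2 e4 e5 - 1/3*e3 e4 e5 - 12*e1 e2 e4 e5 + 4/9*e2 e3 e4 e5
second term: 27/5 - 54/5*e1 - 3/10*e2 e3 + 8*e4 e5 - 16*e1 e4 e5 - 6*e2 e4 e5 - 1/3*e3 e4 e5 + 12*e1 e2 e4 e5 - 4/9*e2 e3 e4 e5
Answer: 54/5 - 108/5*e1 + 16*e4 e5 - 32*e1 e4 e5 - 12*e2 e4 e5 - 2/3*e3 e4 e5


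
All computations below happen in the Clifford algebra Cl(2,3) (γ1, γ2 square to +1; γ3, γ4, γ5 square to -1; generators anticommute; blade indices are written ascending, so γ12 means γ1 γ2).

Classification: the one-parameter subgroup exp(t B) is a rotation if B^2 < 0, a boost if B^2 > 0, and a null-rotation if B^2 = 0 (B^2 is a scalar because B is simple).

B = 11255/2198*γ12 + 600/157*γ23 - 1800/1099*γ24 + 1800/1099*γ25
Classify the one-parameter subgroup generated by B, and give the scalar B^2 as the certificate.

B^2 term by term: the squares give (11255/2198)^2*(γ12)^2 + (600/157)^2*(γ23)^2 + (-1800/1099)^2*(γ24)^2 + (1800/1099)^2*(γ25)^2 = 126675025/4831204*(-1) + 360000/24649*(+1) + 3240000/1207801*(+1) + 3240000/1207801*(+1) = -25/4 (each basis 2-blade squares to minus the product of its generators' squares); cross terms between blades sharing an index anticommute and cancel. So B^2 = -25/4.
Answer: rotation, certificate B^2 = -25/4. The scalar -25/4 is the complete invariant here: its sign names the subgroup type.


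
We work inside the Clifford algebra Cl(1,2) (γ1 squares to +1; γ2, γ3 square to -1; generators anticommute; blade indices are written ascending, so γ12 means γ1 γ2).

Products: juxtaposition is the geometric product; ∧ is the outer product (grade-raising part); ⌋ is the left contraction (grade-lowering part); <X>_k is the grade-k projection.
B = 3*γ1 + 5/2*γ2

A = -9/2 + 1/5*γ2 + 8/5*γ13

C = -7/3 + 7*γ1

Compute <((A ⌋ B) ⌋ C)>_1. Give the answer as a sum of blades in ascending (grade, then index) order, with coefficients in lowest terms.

step 1: -1/2 - 27/2*γ1 - 45/4*γ2
step 2: -280/3 - 7/2*γ1
step 3: -7/2*γ1
Answer: -7/2*γ1


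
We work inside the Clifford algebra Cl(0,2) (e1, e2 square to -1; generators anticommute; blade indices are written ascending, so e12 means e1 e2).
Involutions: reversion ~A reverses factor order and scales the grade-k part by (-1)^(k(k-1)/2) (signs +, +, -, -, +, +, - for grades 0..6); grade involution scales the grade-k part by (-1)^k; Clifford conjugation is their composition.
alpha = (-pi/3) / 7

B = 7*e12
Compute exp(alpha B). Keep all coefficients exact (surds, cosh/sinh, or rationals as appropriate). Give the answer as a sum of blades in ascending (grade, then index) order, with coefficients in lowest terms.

B^2 = (7)^2*(e12)^2 = 49*(-1) = -49 (a basis 2-blade squares to minus the product of its generators' squares).
B^2 = -49 — a negative square means the series sums to a rotation: l = 7, alpha*l = -pi/3, so exp(alpha B) = cos(-pi/3) + (sin(-pi/3)/7)*B = 1/2 + (-sqrt(3)/14)*B.
Answer: 1/2 - sqrt(3)/2*e12


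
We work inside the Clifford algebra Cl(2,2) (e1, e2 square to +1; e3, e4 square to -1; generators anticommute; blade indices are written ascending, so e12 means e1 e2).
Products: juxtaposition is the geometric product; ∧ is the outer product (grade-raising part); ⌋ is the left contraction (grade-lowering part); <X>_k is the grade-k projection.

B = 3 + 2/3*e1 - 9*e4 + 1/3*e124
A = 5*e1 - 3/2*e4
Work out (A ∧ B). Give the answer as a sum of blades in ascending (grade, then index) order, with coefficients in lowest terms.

step 1: 15*e1 - 9/2*e4 - 44*e14
Answer: 15*e1 - 9/2*e4 - 44*e14


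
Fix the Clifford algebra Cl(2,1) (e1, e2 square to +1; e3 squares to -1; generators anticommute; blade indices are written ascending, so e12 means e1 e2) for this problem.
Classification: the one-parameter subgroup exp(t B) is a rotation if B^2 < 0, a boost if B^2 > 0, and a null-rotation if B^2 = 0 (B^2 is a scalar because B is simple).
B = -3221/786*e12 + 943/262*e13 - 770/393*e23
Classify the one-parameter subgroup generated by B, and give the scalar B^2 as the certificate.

B^2 term by term: the squares give (-3221/786)^2*(e12)^2 + (943/262)^2*(e13)^2 + (-770/393)^2*(e23)^2 = 10374841/617796*(-1) + 889249/68644*(+1) + 592900/154449*(+1) = 0 (each basis 2-blade squares to minus the product of its generators' squares); cross terms between blades sharing an index anticommute and cancel. So B^2 = 0.
Answer: null-rotation, certificate B^2 = 0. Certificate logic: 0 is a conjugation-invariant scalar, so its sign fixes rotation versus boost versus null-rotation outright.


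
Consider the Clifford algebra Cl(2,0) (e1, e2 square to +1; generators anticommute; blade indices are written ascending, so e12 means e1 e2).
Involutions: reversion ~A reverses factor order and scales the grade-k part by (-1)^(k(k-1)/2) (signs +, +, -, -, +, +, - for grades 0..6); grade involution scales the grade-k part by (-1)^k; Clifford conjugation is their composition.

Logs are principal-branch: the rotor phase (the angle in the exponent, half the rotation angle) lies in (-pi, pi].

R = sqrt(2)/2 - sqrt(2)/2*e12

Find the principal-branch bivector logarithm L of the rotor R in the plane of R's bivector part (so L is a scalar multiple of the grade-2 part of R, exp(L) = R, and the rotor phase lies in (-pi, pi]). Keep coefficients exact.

The scalar part of R is sqrt(2)/2, so the principal-branch rotor phase is pinned; divide the bivector part by its sine to get the unit plane — L is the phase times that plane.
Concretely: cos(phase) = sqrt(2)/2 gives phase = ±pi/4, and since phase/sin(phase) is even the sign is immaterial: L = (phase/sin(phase)) * <R>_2 = (sqrt(2)*pi/4) * <R>_2.
Answer: -pi/4*e12


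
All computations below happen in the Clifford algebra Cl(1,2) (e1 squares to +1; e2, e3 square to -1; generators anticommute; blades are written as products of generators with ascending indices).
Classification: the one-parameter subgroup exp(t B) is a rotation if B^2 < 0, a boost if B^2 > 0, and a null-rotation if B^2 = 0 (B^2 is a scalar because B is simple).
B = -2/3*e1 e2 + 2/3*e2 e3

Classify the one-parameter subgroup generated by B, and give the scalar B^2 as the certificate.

B^2 term by term: the squares give (-2/3)^2*(e1 e2)^2 + (2/3)^2*(e2 e3)^2 = 4/9*(+1) + 4/9*(-1) = 0 (each basis 2-blade squares to minus the product of its generators' squares); cross terms between blades sharing an index anticommute and cancel. So B^2 = 0.
Answer: null-rotation, certificate B^2 = 0. Check the certificate: B^2 = 0, and that sign is decisive whatever form B takes.


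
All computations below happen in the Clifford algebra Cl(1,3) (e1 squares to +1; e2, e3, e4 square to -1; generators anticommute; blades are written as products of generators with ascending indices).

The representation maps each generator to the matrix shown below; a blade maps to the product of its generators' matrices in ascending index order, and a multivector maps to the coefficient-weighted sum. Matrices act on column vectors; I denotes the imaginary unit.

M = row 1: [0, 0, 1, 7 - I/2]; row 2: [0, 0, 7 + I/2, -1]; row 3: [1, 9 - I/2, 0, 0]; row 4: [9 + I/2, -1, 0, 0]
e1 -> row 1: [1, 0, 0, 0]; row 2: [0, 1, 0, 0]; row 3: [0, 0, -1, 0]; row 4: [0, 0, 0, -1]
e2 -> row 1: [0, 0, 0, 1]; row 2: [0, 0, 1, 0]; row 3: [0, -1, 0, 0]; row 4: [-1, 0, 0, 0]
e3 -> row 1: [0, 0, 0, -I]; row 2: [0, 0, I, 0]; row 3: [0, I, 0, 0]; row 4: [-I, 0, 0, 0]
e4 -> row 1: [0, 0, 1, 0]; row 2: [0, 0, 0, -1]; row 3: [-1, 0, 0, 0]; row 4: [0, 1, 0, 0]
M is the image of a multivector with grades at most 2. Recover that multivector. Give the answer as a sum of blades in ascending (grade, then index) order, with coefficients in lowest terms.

Method: the blade images are trace-orthogonal — tr(rho(e_A) rho(e_B)^-1) = 4 if A = B and 0 otherwise — and rho(e_A)^-1 = (e_A)^2 * rho(e_A) with (e_A)^2 = +1 or -1, so the coefficient of e_A in the preimage is (e_A)^2 * tr(M rho(e_A))/4.
Nonzero projections over blades of grade <= 2: e2: (e2)^2 = -1, tr(M rho(e2)) = 4, coefficient -1; e1 e2: (e1 e2)^2 = +1, tr(M rho(e1 e2)) = 32, coefficient 8; e1 e3: (e1 e3)^2 = +1, tr(M rho(e1 e3)) = 2, coefficient 1/2; e1 e4: (e1 e4)^2 = +1, tr(M rho(e1 e4)) = 4, coefficient 1. Every other blade of grade <= 2 projects to 0.
Answer: -e2 + 8*e1 e2 + 1/2*e1 e3 + e1 e4


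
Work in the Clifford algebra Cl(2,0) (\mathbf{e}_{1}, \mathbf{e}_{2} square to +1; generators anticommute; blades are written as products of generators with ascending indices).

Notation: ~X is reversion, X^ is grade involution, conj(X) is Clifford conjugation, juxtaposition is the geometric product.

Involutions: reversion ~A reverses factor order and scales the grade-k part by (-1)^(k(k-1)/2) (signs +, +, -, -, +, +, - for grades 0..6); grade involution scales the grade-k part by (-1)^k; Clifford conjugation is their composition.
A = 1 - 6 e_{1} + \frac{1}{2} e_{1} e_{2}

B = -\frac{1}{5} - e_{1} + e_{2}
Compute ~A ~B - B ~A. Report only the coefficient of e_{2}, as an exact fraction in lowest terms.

first term: \frac{29}{5} - \frac{3}{10} e_{1} + \frac{1}{2} e_{2} - \frac{59}{10} e_{1} e_{2}
second term: \frac{29}{5} + \frac{7}{10} e_{1} + \frac{3}{2} e_{2} + \frac{61}{10} e_{1} e_{2}
Answer: -1


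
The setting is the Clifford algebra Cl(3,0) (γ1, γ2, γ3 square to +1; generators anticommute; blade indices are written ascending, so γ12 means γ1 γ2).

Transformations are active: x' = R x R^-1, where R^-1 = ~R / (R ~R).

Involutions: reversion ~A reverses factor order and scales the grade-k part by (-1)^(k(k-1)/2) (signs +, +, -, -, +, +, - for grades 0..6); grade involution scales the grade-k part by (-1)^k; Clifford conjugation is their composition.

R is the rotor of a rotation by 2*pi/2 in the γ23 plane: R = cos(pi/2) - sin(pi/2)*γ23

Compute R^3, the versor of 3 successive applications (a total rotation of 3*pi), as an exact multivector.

Because a rotor carries half the rotation angle, composing 3 copies of this γ23-plane rotor multiplies the phase: 3*(pi/2) = 3*pi/2, hence R^3 = cos(3*pi/2) - sin(3*pi/2)*γ23.
cos(3*pi/2) = 0 and sin(3*pi/2) = -1, so R^3 = γ23. The net rotation is 1*pi (after discarding 1 full turn, each of which contributes a factor -1 to the rotor); the rotor keeps the half-angle phase exactly.
Answer: γ23


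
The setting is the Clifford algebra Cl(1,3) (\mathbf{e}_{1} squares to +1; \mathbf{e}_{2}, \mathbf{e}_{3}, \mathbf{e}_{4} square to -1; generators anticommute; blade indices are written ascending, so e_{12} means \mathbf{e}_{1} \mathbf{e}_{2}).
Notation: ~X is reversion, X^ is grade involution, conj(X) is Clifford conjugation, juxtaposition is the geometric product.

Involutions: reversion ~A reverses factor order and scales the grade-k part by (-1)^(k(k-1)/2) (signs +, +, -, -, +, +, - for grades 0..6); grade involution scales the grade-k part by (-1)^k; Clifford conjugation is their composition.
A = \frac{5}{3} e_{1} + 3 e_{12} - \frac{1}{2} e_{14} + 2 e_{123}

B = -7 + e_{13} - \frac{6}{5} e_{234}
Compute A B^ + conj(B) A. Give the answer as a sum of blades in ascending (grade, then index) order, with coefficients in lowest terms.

first term: -\frac{35}{3} e_{1} - 2 e_{2} + \frac{5}{3} e_{3} - 21 e_{12} + \frac{11}{10} e_{14} - 3 e_{23} - \frac{1}{2} e_{34} - \frac{67}{5} e_{123} - \frac{18}{5} e_{134} + 2 e_{1234}
second term: -\frac{35}{3} e_{1} + 2 e_{2} + \frac{5}{3} e_{3} - 21 e_{12} + \frac{11}{10} e_{14} - 3 e_{23} - \frac{1}{2} e_{34} - \frac{67}{5} e_{123} - \frac{18}{5} e_{134} + 2 e_{1234}
Answer: -\frac{70}{3} e_{1} + \frac{10}{3} e_{3} - 42 e_{12} + \frac{11}{5} e_{14} - 6 e_{23} - e_{34} - \frac{134}{5} e_{123} - \frac{36}{5} e_{134} + 4 e_{1234}


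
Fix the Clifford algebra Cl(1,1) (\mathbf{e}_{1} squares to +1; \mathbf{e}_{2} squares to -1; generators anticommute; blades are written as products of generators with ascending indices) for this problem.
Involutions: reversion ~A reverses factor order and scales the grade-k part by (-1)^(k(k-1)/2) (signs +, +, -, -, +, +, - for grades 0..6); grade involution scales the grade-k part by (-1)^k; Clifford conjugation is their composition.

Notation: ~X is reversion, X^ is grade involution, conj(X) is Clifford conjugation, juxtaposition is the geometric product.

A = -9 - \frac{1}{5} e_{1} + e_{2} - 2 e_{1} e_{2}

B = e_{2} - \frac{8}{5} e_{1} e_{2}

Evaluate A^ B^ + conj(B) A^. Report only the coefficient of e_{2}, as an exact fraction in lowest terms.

first term: \frac{11}{5} - \frac{2}{5} e_{1} + \frac{217}{25} e_{2} + \frac{71}{5} e_{1} e_{2}
second term: -\frac{21}{5} + \frac{18}{5} e_{1} + \frac{217}{25} e_{2} - \frac{71}{5} e_{1} e_{2}
Answer: \frac{434}{25}


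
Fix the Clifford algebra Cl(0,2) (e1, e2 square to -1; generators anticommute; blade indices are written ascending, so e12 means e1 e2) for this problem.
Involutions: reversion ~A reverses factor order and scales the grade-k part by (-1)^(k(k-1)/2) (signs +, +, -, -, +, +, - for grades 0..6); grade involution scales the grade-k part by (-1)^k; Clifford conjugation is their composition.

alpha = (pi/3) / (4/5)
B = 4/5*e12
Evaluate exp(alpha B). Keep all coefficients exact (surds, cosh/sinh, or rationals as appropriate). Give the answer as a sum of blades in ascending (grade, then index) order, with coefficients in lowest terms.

B^2 = (4/5)^2*(e12)^2 = 16/25*(-1) = -16/25 (a basis 2-blade squares to minus the product of its generators' squares).
B^2 = -16/25 — a negative square means the series sums to a rotation: l = 4/5, alpha*l = pi/3, so exp(alpha B) = cos(pi/3) + (sin(pi/3)/(4/5))*B = 1/2 + (5*sqrt(3)/8)*B.
Answer: 1/2 + sqrt(3)/2*e12


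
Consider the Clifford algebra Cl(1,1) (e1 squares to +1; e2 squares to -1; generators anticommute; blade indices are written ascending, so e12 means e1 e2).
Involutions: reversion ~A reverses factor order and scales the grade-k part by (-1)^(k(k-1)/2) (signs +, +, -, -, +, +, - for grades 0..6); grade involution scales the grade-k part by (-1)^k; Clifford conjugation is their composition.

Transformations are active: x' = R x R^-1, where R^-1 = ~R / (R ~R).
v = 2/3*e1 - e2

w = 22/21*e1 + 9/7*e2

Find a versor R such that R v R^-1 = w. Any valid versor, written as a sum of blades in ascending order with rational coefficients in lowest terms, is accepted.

Key observation: q(v) = q(w) = -5/9 (sandwiches preserve the norm), so R = v + w = 12/7*e1 + 2/7*e2 works whenever it is invertible — the component of v along it is kept and (v - w)/2 reverses, sending v to w.
Answer: 12/7*e1 + 2/7*e2


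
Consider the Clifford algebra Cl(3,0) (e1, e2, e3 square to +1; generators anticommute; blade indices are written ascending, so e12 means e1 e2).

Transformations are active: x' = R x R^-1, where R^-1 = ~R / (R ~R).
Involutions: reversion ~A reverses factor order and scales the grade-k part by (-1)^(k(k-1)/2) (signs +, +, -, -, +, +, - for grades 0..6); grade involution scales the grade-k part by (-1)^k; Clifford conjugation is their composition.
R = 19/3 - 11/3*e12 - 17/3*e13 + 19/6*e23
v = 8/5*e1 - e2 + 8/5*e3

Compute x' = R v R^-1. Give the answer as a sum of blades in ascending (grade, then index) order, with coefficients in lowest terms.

~R = 19/3 + 11/3*e12 + 17/3*e13 - 19/6*e23, and R ~R = 3445/36, so R^-1 = ~R / (3445/36).
R v = 71/15*e1 + 23/5*e2 + 671/30*e3 - 97/15*e123
Answer: -4828/3445*e1 + 1117/1325*e2 + 31972/17225*e3


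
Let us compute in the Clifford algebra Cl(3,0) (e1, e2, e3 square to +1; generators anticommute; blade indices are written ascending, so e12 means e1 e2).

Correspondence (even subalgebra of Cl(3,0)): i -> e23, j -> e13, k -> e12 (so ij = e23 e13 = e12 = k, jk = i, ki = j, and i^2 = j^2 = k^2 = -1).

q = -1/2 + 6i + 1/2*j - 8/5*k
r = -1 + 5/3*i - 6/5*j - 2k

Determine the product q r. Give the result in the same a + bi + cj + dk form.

In blades: q = -1/2 - 8/5*e12 + 1/2*e13 + 6*e23, r = -1 - 2*e12 - 6/5*e13 + 5/3*e23.
Distribute q over r term by term (generator squares from the signature, products reordered to ascending indices): (-1/2)*r = 1/2 + e12 + 3/5*e13 - 5/6*e23; (-8/5*e12)*r = -16/5 + 8/5*e12 - 8/3*e13 - 48/25*e23; (1/2*e13)*r = 3/5 - 5/6*e12 - 1/2*e13 - e23; (6*e23)*r = -10 - 36/5*e12 + 12*e13 - 6*e23.
Sum: -121/10 - 163/30*e12 + 283/30*e13 - 1463/150*e23; translating back through the correspondence:
Answer: -121/10 - 1463/150*i + 283/30*j - 163/30*k


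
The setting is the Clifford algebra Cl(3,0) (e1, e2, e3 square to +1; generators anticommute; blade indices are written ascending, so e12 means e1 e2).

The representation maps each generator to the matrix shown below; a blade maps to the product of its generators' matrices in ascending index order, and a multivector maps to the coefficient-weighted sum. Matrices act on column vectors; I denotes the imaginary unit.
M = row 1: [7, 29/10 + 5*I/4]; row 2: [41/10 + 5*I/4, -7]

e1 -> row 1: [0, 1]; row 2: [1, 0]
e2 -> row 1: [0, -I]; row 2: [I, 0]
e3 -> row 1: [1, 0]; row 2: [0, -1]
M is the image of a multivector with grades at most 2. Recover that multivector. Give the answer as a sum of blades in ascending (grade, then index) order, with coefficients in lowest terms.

Method: 1, rho(e1), rho(e2), rho(e3) form a trace-orthogonal basis of the 2x2 complex matrices (tr(X Y) = 2 if X = Y, else 0), so M = m0*1 + m1*rho(e1) + m2*rho(e2) + m3*rho(e3) with m0 = tr(M)/2 = 0, m1 = tr(M rho(e1))/2 = 7/2 + 5*I/4, m2 = tr(M rho(e2))/2 = -3*I/5, m3 = tr(M rho(e3))/2 = 7.
Multiplying table entries, the bivector images are rho(e12) = I*rho(e3), rho(e13) = -I*rho(e2), rho(e23) = I*rho(e1); with real blade coefficients the real parts of m0..m3 are the coefficients of 1, e1, e2, e3 and the imaginary parts give the bivectors (e23: Im m1, e13: -Im m2, e12: Im m3).
Answer: 7/2*e1 + 7*e3 + 3/5*e13 + 5/4*e23


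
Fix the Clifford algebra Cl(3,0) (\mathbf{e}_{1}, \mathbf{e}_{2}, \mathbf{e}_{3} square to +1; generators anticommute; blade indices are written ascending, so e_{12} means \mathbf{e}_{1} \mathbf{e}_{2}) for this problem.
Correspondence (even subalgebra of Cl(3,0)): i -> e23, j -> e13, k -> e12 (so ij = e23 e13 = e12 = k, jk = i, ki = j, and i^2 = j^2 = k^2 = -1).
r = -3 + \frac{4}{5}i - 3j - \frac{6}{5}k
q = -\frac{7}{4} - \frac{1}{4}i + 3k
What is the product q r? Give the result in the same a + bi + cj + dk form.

In blades: q = -\frac{7}{4} + 3 e_{12} - \frac{1}{4} e_{23}, r = -3 - \frac{6}{5} e_{12} - 3 e_{13} + \frac{4}{5} e_{23}.
Distribute q over r term by term (generator squares from the signature, products reordered to ascending indices): (-\frac{7}{4})*r = \frac{21}{4} + \frac{21}{10} e_{12} + \frac{21}{4} e_{13} - \frac{7}{5} e_{23}; (3 e_{12})*r = \frac{18}{5} - 9 e_{12} + \frac{12}{5} e_{13} + 9 e_{23}; (-\frac{1}{4} e_{23})*r = \frac{1}{5} + \frac{3}{4} e_{12} - \frac{3}{10} e_{13} + \frac{3}{4} e_{23}.
Sum: \frac{181}{20} - \frac{123}{20} e_{12} + \frac{147}{20} e_{13} + \frac{167}{20} e_{23}; translating back through the correspondence:
Answer: \frac{181}{20} + \frac{167}{20}i + \frac{147}{20}j - \frac{123}{20}k


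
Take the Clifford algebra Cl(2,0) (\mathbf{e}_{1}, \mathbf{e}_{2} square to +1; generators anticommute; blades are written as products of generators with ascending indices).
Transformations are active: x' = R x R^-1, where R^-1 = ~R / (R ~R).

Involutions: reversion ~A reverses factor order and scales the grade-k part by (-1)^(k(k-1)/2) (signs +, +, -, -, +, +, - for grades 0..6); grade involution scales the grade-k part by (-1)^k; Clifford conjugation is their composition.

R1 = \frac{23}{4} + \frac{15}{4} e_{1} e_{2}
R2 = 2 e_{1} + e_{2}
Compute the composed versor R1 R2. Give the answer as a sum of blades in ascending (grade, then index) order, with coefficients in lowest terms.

Distribute over the terms of R1 (each basis-blade product reordered to ascending indices, repeated generators contracted through their squares):
(\frac{23}{4}) R2 = \frac{23}{2} e_{1} + \frac{23}{4} e_{2}
(\frac{15}{4} e_{1} e_{2}) R2 = \frac{15}{4} e_{1} - \frac{15}{2} e_{2}
Summing the partial products and collecting blades:
Answer: \frac{61}{4} e_{1} - \frac{7}{4} e_{2}


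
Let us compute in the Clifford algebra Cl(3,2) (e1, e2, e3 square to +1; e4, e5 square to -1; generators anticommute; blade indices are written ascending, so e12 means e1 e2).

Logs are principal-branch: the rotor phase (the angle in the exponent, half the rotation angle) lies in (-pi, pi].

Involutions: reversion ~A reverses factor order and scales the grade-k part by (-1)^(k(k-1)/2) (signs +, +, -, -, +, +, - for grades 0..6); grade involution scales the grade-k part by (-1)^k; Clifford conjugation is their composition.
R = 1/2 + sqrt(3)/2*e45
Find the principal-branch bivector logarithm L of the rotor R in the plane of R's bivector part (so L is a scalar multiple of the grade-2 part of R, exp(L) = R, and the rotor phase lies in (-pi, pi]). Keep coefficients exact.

The scalar part of R is 1/2, which pins the rotor phase on the principal branch; dividing the bivector part by the sine of that phase recovers the unit plane, and L is the phase times that plane.
Concretely: cos(phase) = 1/2 gives phase = ±pi/3, and since phase/sin(phase) is even the sign is immaterial: L = (phase/sin(phase)) * <R>_2 = (2*sqrt(3)*pi/9) * <R>_2.
Answer: pi/3*e45


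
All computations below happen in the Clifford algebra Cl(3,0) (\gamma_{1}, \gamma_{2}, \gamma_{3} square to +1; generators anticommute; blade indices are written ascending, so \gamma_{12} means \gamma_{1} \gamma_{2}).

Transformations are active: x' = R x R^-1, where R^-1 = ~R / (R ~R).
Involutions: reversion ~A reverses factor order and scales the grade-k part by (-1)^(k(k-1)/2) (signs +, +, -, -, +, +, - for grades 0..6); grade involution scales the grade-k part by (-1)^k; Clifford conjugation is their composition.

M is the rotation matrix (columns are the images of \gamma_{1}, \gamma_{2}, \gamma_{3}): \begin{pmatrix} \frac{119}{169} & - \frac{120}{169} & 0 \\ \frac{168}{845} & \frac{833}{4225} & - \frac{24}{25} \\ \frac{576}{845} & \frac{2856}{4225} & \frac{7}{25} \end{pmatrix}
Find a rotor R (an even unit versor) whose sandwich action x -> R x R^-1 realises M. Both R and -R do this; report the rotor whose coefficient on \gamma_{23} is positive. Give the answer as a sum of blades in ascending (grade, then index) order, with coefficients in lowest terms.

Method: write R = a + b12*\gamma_{12} + b13*\gamma_{13} + b23*\gamma_{23} with a^2 + b12^2 + b13^2 + b23^2 = 1 (so R^-1 = ~R). Expanding the columns R e_j ~R gives tr M = 4a^2 - 1 and, from the antisymmetric part, M21 - M12 = -4a*b12, M13 - M31 = 4a*b13, M32 - M23 = -4a*b23.
Here tr M = \frac{4991}{4225}, so a^2 = (1 + tr M)/4 = \frac{2304}{4225} and a = ±\frac{48}{65}. Taking a = \frac{48}{65}: M21 - M12 = \frac{768}{845}, M13 - M31 = -\frac{576}{845}, M32 - M23 = \frac{6912}{4225}, giving b12 = -\frac{4}{13}, b13 = -\frac{3}{13}, b23 = -\frac{36}{65}, i.e. R = \frac{48}{65} - \frac{4}{13} \gamma_{12} - \frac{3}{13} \gamma_{13} - \frac{36}{65} \gamma_{23}.
Its \gamma_{23} coefficient is negative, so report the other preimage -R.
Answer: -\frac{48}{65} + \frac{4}{13} \gamma_{12} + \frac{3}{13} \gamma_{13} + \frac{36}{65} \gamma_{23}. Recall the cover is two-to-one: with M of trace \frac{4991}{4225}, both preimages act alike, and the stated \gamma_{23} sign chooses the sheet.


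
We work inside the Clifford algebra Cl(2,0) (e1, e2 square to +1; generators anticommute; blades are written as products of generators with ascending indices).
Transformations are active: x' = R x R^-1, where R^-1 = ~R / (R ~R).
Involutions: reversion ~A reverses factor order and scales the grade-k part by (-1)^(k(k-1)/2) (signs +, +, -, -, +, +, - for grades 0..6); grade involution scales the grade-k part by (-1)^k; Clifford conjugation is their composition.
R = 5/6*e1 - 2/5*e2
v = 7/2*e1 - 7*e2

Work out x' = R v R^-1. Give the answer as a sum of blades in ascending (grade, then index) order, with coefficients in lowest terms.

~R = 5/6*e1 - 2/5*e2, and R ~R = 769/900, so R^-1 = ~R / (769/900).
R v = 343/60 - 133/30*e1 e2
Answer: 11767/1538*e1 + 1267/769*e2


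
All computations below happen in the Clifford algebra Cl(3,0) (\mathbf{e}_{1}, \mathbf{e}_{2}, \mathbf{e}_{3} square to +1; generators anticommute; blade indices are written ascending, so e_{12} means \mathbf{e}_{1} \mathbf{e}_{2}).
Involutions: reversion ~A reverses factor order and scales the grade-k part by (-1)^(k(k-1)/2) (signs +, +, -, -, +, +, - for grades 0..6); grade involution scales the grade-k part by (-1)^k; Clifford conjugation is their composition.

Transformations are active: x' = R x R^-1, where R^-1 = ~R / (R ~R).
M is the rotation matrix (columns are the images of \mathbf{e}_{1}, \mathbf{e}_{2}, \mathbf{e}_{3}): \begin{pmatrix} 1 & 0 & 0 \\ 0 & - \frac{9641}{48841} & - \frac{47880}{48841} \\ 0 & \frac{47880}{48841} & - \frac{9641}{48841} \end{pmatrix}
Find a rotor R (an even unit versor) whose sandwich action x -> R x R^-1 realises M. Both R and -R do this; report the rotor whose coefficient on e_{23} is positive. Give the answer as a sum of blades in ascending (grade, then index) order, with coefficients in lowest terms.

Method: write R = a + b12*e_{12} + b13*e_{13} + b23*e_{23} with a^2 + b12^2 + b13^2 + b23^2 = 1 (so R^-1 = ~R). Expanding the columns R e_j ~R gives tr M = 4a^2 - 1 and, from the antisymmetric part, M21 - M12 = -4a*b12, M13 - M31 = 4a*b13, M32 - M23 = -4a*b23.
Here tr M = \frac{29559}{48841}, so a^2 = (1 + tr M)/4 = \frac{19600}{48841} and a = ±\frac{140}{221}. Taking a = \frac{140}{221}: M21 - M12 = 0, M13 - M31 = 0, M32 - M23 = \frac{95760}{48841}, giving b12 = 0, b13 = 0, b23 = -\frac{171}{221}, i.e. R = \frac{140}{221} - \frac{171}{221} e_{23}.
Its e_{23} coefficient is negative, so report the other preimage -R.
Answer: -\frac{140}{221} + \frac{171}{221} e_{23}. Note: both R and -R realise this M (trace \frac{29559}{48841}); the covering map identifies them, and the e_{23}-coefficient sign is the tie-breaker.


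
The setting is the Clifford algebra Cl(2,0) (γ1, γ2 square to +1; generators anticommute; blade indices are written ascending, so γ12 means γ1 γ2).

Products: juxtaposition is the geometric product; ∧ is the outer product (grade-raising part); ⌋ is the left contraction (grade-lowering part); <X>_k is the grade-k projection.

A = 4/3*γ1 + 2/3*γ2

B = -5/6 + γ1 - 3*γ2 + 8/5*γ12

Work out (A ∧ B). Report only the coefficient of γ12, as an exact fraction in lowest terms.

step 1: -10/9*γ1 - 5/9*γ2 - 14/3*γ12
Answer: -14/3


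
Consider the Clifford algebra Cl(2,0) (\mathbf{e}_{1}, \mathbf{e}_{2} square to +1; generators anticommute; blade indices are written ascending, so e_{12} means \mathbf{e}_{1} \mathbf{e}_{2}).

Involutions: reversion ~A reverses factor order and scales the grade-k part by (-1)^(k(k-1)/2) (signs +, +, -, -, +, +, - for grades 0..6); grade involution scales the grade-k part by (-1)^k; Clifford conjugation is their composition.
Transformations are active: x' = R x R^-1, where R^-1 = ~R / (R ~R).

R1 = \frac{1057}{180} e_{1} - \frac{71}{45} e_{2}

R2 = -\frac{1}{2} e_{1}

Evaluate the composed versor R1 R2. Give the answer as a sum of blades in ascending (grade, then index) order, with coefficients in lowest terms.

Distribute over the terms of R2 (each basis-blade product reordered to ascending indices, repeated generators contracted through their squares):
R1 (-\frac{1}{2} e_{1}) = -\frac{1057}{360} - \frac{71}{90} e_{12}
Answer: -\frac{1057}{360} - \frac{71}{90} e_{12}


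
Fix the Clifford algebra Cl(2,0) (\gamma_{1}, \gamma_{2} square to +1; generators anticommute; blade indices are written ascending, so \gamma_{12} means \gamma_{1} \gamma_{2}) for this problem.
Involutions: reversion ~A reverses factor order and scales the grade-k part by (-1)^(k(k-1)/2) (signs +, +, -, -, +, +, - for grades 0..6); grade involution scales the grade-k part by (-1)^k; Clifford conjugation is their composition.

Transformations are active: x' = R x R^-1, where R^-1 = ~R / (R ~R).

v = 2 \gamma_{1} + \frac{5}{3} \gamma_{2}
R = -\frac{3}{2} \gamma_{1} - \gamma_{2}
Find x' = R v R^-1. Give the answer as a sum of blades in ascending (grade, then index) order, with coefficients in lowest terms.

~R = -\frac{3}{2} \gamma_{1} - \gamma_{2}, and R ~R = \frac{13}{4}, so R^-1 = ~R / (\frac{13}{4}).
R v = -\frac{14}{3} - \frac{1}{2} \gamma_{12}
Answer: \frac{30}{13} \gamma_{1} + \frac{47}{39} \gamma_{2}


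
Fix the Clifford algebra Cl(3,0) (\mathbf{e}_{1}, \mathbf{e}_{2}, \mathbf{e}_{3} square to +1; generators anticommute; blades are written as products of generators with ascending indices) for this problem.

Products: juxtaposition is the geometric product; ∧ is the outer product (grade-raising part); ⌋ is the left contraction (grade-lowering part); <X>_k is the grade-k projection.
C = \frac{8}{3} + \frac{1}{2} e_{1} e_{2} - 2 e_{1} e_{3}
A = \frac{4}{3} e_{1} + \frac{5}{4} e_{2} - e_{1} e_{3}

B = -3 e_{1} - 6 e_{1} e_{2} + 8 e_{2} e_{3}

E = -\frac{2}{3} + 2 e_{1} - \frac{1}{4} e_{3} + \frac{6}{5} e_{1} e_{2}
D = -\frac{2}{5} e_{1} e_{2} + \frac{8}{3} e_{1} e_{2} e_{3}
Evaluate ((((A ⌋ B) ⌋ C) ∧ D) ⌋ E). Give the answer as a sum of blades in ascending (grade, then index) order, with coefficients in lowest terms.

step 1: -4 + \frac{15}{2} e_{1} - 8 e_{2} + 10 e_{3}
step 2: -\frac{32}{3} + 24 e_{1} + \frac{15}{4} e_{2} - 15 e_{3} - 2 e_{1} e_{2} + 8 e_{1} e_{3}
step 3: \frac{64}{15} e_{1} e_{2} - \frac{202}{9} e_{1} e_{2} e_{3}
step 4: -\frac{128}{25}
Answer: -\frac{128}{25}


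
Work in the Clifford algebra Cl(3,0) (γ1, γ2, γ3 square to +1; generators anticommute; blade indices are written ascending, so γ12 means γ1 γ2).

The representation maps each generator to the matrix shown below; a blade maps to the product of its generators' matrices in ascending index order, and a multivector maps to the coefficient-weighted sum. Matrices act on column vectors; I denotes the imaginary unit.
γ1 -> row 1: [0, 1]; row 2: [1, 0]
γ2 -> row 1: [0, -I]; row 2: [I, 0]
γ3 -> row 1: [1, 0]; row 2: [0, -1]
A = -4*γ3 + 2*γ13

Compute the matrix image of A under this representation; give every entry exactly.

Bivector images (products of the table entries): rho(γ13) = rho(γ1)rho(γ3) = row 1: [0, -1]; row 2: [1, 0].
M = (-4)*rho(γ3) + (2)*rho(γ13), summed entrywise:
Answer: row 1: [-4, -2]; row 2: [2, 4]


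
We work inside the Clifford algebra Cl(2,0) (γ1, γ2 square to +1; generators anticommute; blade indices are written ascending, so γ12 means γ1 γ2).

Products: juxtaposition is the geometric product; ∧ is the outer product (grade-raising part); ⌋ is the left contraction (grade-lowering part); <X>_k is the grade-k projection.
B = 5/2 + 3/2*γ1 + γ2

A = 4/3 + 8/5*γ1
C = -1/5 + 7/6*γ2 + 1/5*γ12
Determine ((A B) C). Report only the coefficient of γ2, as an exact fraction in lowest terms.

step 1: 86/15 + 6*γ1 + 4/3*γ2 + 8/5*γ12
step 2: 4/45 + 2/5*γ1 + 343/45*γ2 + 587/75*γ12
Answer: 343/45


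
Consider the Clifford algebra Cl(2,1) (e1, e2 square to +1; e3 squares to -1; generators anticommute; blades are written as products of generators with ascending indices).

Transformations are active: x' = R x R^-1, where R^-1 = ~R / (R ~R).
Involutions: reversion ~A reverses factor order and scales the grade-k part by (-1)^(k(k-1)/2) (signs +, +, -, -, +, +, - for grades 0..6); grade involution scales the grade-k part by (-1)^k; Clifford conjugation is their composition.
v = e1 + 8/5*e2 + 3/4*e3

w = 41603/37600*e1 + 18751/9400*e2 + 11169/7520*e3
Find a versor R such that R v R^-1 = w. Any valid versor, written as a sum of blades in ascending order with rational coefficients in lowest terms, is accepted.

The midline construction: v and w both square to 1199/400, so reflecting in their sum 79203/37600*e1 + 33791/9400*e2 + 16809/7520*e3 exchanges them.
Answer: 79203/37600*e1 + 33791/9400*e2 + 16809/7520*e3


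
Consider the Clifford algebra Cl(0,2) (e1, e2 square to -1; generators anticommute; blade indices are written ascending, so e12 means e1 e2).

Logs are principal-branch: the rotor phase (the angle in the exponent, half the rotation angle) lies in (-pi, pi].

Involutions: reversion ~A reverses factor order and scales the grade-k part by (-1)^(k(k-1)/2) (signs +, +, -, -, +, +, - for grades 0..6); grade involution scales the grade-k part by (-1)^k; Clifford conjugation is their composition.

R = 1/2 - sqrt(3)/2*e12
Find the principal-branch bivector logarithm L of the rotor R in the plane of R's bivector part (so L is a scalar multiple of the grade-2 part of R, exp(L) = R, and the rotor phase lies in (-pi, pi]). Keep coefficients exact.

The scalar part of R is 1/2, which fixes the principal-branch rotor phase; the unit plane is then the bivector part divided by the sine of that phase, and L is that plane scaled by the phase.
Concretely: cos(phase) = 1/2 gives phase = ±pi/3, and since phase/sin(phase) is even the sign is immaterial: L = (phase/sin(phase)) * <R>_2 = (2*sqrt(3)*pi/9) * <R>_2.
Answer: -pi/3*e12


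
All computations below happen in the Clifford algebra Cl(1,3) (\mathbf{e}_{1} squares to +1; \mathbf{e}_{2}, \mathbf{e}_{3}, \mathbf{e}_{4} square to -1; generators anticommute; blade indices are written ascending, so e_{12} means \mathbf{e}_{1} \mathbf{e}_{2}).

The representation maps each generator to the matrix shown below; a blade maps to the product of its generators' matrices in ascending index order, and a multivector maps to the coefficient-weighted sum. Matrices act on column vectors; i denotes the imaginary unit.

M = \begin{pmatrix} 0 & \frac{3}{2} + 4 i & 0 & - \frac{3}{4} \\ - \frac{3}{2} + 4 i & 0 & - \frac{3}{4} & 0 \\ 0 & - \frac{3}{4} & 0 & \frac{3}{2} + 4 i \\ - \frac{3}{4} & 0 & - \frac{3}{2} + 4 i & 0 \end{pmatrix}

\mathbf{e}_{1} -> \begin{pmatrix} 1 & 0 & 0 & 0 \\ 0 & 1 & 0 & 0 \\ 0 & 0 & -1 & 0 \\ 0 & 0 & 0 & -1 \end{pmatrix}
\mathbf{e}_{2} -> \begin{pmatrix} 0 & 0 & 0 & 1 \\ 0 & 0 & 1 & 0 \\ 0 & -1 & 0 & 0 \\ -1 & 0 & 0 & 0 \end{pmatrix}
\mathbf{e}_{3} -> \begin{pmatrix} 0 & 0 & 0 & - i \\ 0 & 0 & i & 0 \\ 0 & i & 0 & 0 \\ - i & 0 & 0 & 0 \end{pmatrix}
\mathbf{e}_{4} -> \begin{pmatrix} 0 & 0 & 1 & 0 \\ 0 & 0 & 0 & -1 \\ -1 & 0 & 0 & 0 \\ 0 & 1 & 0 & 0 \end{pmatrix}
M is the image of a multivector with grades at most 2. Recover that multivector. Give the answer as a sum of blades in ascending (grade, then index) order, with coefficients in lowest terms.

Method: the blade images are trace-orthogonal — tr(rho(e_A) rho(e_B)^-1) = 4 if A = B and 0 otherwise — and rho(e_A)^-1 = (e_A)^2 * rho(e_A) with (e_A)^2 = +1 or -1, so the coefficient of e_A in the preimage is (e_A)^2 * tr(M rho(e_A))/4.
Nonzero projections over blades of grade <= 2: e_{12}: (e_{12})^2 = +1, tr(M rho(e_{12})) = -3, coefficient -\frac{3}{4}; e_{24}: (e_{24})^2 = -1, tr(M rho(e_{24})) = -6, coefficient \frac{3}{2}; e_{34}: (e_{34})^2 = -1, tr(M rho(e_{34})) = 16, coefficient -4. Every other blade of grade <= 2 projects to 0.
Answer: -\frac{3}{4} e_{12} + \frac{3}{2} e_{24} - 4 e_{34}


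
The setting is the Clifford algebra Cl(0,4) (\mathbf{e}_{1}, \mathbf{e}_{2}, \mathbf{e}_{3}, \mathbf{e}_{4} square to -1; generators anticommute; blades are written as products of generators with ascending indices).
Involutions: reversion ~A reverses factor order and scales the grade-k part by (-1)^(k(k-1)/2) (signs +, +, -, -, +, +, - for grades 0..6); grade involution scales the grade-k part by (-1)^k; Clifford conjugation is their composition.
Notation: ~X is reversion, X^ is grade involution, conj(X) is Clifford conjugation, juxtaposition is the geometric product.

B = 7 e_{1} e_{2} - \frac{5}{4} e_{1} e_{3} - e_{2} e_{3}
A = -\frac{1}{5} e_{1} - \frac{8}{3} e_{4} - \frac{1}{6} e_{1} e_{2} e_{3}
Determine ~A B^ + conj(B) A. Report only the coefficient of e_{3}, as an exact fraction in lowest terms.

first term: \frac{1}{6} e_{1} + \frac{143}{120} e_{2} - \frac{17}{12} e_{3} + \frac{1}{5} e_{1} e_{2} e_{3} - \frac{56}{3} e_{1} e_{2} e_{4} + \frac{10}{3} e_{1} e_{3} e_{4} + \frac{8}{3} e_{2} e_{3} e_{4}
second term: \frac{1}{6} e_{1} + \frac{143}{120} e_{2} - \frac{17}{12} e_{3} - \frac{1}{5} e_{1} e_{2} e_{3} + \frac{56}{3} e_{1} e_{2} e_{4} - \frac{10}{3} e_{1} e_{3} e_{4} - \frac{8}{3} e_{2} e_{3} e_{4}
Answer: -\frac{17}{6}


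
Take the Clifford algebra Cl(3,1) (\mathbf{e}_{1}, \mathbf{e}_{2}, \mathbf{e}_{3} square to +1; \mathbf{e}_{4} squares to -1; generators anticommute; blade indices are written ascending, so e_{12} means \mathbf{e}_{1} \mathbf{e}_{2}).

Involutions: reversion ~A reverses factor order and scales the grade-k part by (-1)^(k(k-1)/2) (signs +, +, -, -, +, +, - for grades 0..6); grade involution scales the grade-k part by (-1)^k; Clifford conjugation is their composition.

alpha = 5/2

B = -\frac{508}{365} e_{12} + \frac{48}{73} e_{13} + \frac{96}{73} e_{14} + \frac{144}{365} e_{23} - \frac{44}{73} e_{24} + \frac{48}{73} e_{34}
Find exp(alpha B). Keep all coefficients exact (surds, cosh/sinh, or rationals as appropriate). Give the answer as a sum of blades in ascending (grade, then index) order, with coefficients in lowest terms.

B^2 term by term: the squares give (-\frac{508}{365})^2*(e_{12})^2 + (\frac{48}{73})^2*(e_{13})^2 + (\frac{96}{73})^2*(e_{14})^2 + (\frac{144}{365})^2*(e_{23})^2 + (-\frac{44}{73})^2*(e_{24})^2 + (\frac{48}{73})^2*(e_{34})^2 = \frac{258064}{133225}*(-1) + \frac{2304}{5329}*(-1) + \frac{9216}{5329}*(+1) + \frac{20736}{133225}*(-1) + \frac{1936}{5329}*(+1) + \frac{2304}{5329}*(+1) = 0 (each basis 2-blade squares to minus the product of its generators' squares); cross terms between blades sharing an index anticommute and cancel; the commuting (index-disjoint) pairs give grade-4 terms 2*c*c'*(blade product), which cancel blade by blade — e_{1234}: -\frac{48768}{26645} + \frac{4224}{5329} + \frac{27648}{26645} = 0 — confirming B is simple. So B^2 = 0.
B^2 = 0, so the series closes: exp(alpha B) = 1 + alpha B (parabolic case).
Answer: 1 - \frac{254}{73} e_{12} + \frac{120}{73} e_{13} + \frac{240}{73} e_{14} + \frac{72}{73} e_{23} - \frac{110}{73} e_{24} + \frac{120}{73} e_{34}


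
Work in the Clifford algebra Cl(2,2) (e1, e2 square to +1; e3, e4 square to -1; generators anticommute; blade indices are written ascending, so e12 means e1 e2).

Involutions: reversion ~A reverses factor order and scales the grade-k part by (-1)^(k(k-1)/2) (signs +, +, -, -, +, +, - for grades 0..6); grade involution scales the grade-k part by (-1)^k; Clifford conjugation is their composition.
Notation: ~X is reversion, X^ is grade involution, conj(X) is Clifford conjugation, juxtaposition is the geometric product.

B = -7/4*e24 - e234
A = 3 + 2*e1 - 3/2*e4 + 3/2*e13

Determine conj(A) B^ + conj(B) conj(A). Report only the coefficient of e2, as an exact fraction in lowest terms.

first term: -21/8*e2 - 3/2*e23 - 21/4*e24 + 2*e124 + 3*e234 - 37/8*e1234
second term: -21/8*e2 + 3/2*e23 + 21/4*e24 - 5*e124 - 3*e234 + 5/8*e1234
Answer: -21/4


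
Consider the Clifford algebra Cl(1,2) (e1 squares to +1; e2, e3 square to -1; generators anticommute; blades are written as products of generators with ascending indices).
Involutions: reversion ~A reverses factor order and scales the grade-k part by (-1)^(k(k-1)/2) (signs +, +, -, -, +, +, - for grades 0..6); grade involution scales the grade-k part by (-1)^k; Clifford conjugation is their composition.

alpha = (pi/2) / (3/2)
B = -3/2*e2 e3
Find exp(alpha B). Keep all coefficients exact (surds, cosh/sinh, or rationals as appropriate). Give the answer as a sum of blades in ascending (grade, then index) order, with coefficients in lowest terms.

B^2 = (-3/2)^2*(e2 e3)^2 = 9/4*(-1) = -9/4 (a basis 2-blade squares to minus the product of its generators' squares).
B^2 = -9/4 — the negative square puts this in the circular regime; l = 3/2, alpha*l = pi/2, so exp(alpha B) = cos(pi/2) + (sin(pi/2)/(3/2))*B = 0 + (2/3)*B.
Answer: -e2 e3
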